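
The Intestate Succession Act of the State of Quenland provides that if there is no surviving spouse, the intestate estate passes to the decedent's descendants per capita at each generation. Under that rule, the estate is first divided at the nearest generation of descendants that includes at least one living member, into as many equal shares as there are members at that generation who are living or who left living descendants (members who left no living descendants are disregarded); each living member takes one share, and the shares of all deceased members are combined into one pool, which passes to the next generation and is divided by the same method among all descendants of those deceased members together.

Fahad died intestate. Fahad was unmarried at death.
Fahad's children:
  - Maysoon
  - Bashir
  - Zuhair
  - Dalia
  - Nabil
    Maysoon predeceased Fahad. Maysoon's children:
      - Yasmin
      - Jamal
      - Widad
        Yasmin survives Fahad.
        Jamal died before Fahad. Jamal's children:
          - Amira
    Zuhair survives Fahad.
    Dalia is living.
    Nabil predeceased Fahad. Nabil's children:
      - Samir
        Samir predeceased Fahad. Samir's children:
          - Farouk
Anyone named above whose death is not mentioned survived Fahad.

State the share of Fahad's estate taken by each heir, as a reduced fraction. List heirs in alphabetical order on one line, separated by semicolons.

Amira 1/10; Bashir 1/5; Dalia 1/5; Farouk 1/10; Widad 1/10; Yasmin 1/10; Zuhair 1/5

There is no surviving spouse, so the entire estate passes to Fahad's descendants per capita at each generation.
At generation 1 (Maysoon, Bashir, Zuhair, Dalia, Nabil) there are 5 shares of (1)/5 = 1/5 each.
Living: Bashir, Zuhair, and Dalia — each takes 1/5.
Deceased: Maysoon and Nabil. Their combined 2/5 is pooled and carried to generation 2.
At generation 2 (Yasmin, Jamal, Widad, Samir) there are 4 shares of (2/5)/4 = 1/10 each.
Living: Yasmin and Widad — each takes 1/10.
Deceased: Jamal and Samir. Their combined 1/5 is pooled and carried to generation 3.
At generation 3 (Amira, Farouk) there are 2 shares of (1/5)/2 = 1/10 each.
Living: Amira and Farouk — each takes 1/10.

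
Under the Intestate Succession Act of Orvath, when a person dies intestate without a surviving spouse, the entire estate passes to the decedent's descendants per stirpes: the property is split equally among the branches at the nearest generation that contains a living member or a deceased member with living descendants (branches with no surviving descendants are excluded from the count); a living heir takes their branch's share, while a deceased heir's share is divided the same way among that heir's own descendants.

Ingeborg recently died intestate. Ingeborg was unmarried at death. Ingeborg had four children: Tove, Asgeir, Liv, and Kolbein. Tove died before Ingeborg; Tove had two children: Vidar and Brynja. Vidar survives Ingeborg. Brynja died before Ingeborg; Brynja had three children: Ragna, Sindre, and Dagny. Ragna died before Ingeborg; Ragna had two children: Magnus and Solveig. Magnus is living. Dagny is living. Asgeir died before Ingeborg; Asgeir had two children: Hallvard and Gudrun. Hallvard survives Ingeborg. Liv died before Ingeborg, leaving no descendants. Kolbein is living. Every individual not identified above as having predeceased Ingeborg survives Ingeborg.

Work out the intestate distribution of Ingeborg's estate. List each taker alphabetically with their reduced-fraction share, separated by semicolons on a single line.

There is no surviving spouse, so the entire estate passes to Ingeborg's descendants per stirpes.
Liv left no surviving issue, so that branch lapses and is disregarded.
The estate is divided into 3 equal shares of 1/3 among Tove, Asgeir, Kolbein.
Tove predeceased; the 1/3 allotted to Tove's branch passes to Tove's issue by representation.
The 1/3 is divided into 2 equal shares of 1/6 among Vidar, Brynja.
Vidar is living and takes 1/6.
Brynja predeceased; the 1/6 allotted to Brynja's branch passes to Brynja's issue by representation.
The 1/6 is divided into 3 equal shares of 1/18 among Ragna, Sindre, Dagny.
Ragna predeceased; the 1/18 allotted to Ragna's branch passes to Ragna's issue by representation.
The 1/18 is divided into 2 equal shares of 1/36 among Magnus, Solveig.
Magnus is living and takes 1/36.
Solveig is living and takes 1/36.
Sindre is living and takes 1/18.
Dagny is living and takes 1/18.
Asgeir predeceased; the 1/3 allotted to Asgeir's branch passes to Asgeir's issue by representation.
The 1/3 is divided into 2 equal shares of 1/6 among Hallvard, Gudrun.
Hallvard is living and takes 1/6.
Gudrun is living and takes 1/6.
Kolbein is living and takes 1/3.

Dagny 1/18; Gudrun 1/6; Hallvard 1/6; Kolbein 1/3; Magnus 1/36; Sindre 1/18; Solveig 1/36; Vidar 1/6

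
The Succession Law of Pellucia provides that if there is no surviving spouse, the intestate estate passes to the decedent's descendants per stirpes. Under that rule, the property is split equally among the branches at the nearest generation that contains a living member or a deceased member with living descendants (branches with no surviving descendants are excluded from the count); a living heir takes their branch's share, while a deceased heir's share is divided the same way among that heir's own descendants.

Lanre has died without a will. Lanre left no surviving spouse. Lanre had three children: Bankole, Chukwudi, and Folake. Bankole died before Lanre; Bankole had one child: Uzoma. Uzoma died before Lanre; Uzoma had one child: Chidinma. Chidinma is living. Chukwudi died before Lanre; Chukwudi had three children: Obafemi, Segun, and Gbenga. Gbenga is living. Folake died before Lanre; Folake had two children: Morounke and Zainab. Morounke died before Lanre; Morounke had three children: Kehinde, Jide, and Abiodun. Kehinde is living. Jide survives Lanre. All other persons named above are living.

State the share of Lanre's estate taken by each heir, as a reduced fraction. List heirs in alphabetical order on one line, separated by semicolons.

Abiodun 1/18; Chidinma 1/3; Gbenga 1/9; Jide 1/18; Kehinde 1/18; Obafemi 1/9; Segun 1/9; Zainab 1/6

There is no surviving spouse, so the entire estate passes to Lanre's descendants per stirpes.
The estate is divided into 3 equal shares of 1/3 among Bankole, Chukwudi, Folake.
Bankole predeceased; the 1/3 allotted to Bankole's branch passes to Bankole's issue by representation.
Uzoma's line is the sole branch at this level, so the full 1/3 passes to Uzoma's issue by representation.
Chidinma is the sole taker at this level and receives the full 1/3.
Chukwudi predeceased; the 1/3 allotted to Chukwudi's branch passes to Chukwudi's issue by representation.
The 1/3 is divided into 3 equal shares of 1/9 among Obafemi, Segun, Gbenga.
Obafemi is living and takes 1/9.
Segun is living and takes 1/9.
Gbenga is living and takes 1/9.
Folake predeceased; the 1/3 allotted to Folake's branch passes to Folake's issue by representation.
The 1/3 is divided into 2 equal shares of 1/6 among Morounke, Zainab.
Morounke predeceased; the 1/6 allotted to Morounke's branch passes to Morounke's issue by representation.
The 1/6 is divided into 3 equal shares of 1/18 among Kehinde, Jide, Abiodun.
Kehinde is living and takes 1/18.
Jide is living and takes 1/18.
Abiodun is living and takes 1/18.
Zainab is living and takes 1/6.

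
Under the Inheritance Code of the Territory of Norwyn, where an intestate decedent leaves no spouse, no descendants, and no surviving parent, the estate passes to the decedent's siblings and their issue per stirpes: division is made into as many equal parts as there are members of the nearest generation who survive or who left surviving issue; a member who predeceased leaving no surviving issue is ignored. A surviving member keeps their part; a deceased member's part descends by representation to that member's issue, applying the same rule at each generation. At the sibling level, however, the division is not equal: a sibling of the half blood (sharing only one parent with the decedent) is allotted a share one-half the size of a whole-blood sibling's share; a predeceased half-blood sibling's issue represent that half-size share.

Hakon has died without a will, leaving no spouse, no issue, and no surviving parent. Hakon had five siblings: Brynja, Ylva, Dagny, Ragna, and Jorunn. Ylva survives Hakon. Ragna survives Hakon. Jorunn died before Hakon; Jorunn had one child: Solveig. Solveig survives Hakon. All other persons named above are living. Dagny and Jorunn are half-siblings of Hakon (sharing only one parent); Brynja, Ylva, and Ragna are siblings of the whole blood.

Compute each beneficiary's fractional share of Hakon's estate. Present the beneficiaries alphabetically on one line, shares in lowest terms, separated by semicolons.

Brynja 1/4; Dagny 1/8; Ragna 1/4; Solveig 1/8; Ylva 1/4

No spouse, descendants, or parent survives, so the estate passes to Hakon's siblings per stirpes.
Half-blood siblings count for one-half the weight of whole-blood siblings at the initial division.
Dividing 1 in proportion to weights (total weight 4): Brynja (weight 1) → 1/4; Ylva (weight 1) → 1/4; Dagny (weight 1/2) → 1/8; Ragna (weight 1) → 1/4; Jorunn (weight 1/2) → 1/8.
Brynja is living and takes 1/4.
Ylva is living and takes 1/4.
Dagny is living and takes 1/8.
Ragna is living and takes 1/4.
Jorunn predeceased; the 1/8 allotted to Jorunn's branch passes to Jorunn's issue by representation.
Solveig is the sole taker at this level and receives the full 1/8.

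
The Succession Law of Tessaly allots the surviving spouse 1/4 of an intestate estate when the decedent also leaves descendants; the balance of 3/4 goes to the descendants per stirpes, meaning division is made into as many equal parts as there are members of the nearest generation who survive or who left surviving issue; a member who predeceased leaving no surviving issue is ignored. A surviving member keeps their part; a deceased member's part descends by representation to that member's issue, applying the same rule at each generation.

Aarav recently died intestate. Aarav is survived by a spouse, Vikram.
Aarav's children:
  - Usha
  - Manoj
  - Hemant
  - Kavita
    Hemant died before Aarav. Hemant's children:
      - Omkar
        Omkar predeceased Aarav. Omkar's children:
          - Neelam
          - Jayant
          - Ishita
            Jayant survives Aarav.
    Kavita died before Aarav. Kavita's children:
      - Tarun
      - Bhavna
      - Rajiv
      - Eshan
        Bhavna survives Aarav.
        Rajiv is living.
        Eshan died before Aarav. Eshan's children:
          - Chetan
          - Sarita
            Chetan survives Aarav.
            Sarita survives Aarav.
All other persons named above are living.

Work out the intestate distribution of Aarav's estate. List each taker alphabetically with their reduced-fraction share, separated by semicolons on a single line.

Bhavna 3/64; Chetan 3/128; Ishita 1/16; Jayant 1/16; Manoj 3/16; Neelam 1/16; Rajiv 3/64; Sarita 3/128; Tarun 3/64; Usha 3/16; Vikram 1/4

Vikram, as surviving spouse, takes 1/4.
The remaining 3/4 passes to Aarav's descendants per stirpes.
The 3/4 is divided into 4 equal shares of 3/16 among Usha, Manoj, Hemant, Kavita.
Usha is living and takes 3/16.
Manoj is living and takes 3/16.
Hemant predeceased; the 3/16 allotted to Hemant's branch passes to Hemant's issue by representation.
Omkar's line is the sole branch at this level, so the full 3/16 passes to Omkar's issue by representation.
The 3/16 is divided into 3 equal shares of 1/16 among Neelam, Jayant, Ishita.
Neelam is living and takes 1/16.
Jayant is living and takes 1/16.
Ishita is living and takes 1/16.
Kavita predeceased; the 3/16 allotted to Kavita's branch passes to Kavita's issue by representation.
The 3/16 is divided into 4 equal shares of 3/64 among Tarun, Bhavna, Rajiv, Eshan.
Tarun is living and takes 3/64.
Bhavna is living and takes 3/64.
Rajiv is living and takes 3/64.
Eshan predeceased; the 3/64 allotted to Eshan's branch passes to Eshan's issue by representation.
The 3/64 is divided into 2 equal shares of 3/128 among Chetan, Sarita.
Chetan is living and takes 3/128.
Sarita is living and takes 3/128.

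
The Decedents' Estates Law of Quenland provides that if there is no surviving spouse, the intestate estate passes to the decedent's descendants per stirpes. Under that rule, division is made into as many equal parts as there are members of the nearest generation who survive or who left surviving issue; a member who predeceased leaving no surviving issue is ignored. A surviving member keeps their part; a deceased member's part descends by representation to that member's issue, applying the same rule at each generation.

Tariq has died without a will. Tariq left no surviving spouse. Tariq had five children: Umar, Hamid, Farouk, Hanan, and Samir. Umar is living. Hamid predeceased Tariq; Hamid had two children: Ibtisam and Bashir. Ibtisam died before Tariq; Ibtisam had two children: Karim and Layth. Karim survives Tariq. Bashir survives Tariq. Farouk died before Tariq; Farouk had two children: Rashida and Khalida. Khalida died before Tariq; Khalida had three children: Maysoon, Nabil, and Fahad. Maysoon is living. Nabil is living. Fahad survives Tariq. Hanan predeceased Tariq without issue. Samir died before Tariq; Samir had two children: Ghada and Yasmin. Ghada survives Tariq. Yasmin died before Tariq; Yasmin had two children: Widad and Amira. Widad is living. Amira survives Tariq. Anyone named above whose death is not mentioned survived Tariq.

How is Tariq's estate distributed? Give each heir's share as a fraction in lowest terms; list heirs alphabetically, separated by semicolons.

There is no surviving spouse, so the entire estate passes to Tariq's descendants per stirpes.
Hanan left no surviving issue, so that branch lapses and is disregarded.
The estate is divided into 4 equal shares of 1/4 among Umar, Hamid, Farouk, Samir.
Umar is living and takes 1/4.
Hamid predeceased; the 1/4 allotted to Hamid's branch passes to Hamid's issue by representation.
The 1/4 is divided into 2 equal shares of 1/8 among Ibtisam, Bashir.
Ibtisam predeceased; the 1/8 allotted to Ibtisam's branch passes to Ibtisam's issue by representation.
The 1/8 is divided into 2 equal shares of 1/16 among Karim, Layth.
Karim is living and takes 1/16.
Layth is living and takes 1/16.
Bashir is living and takes 1/8.
Farouk predeceased; the 1/4 allotted to Farouk's branch passes to Farouk's issue by representation.
The 1/4 is divided into 2 equal shares of 1/8 among Rashida, Khalida.
Rashida is living and takes 1/8.
Khalida predeceased; the 1/8 allotted to Khalida's branch passes to Khalida's issue by representation.
The 1/8 is divided into 3 equal shares of 1/24 among Maysoon, Nabil, Fahad.
Maysoon is living and takes 1/24.
Nabil is living and takes 1/24.
Fahad is living and takes 1/24.
Samir predeceased; the 1/4 allotted to Samir's branch passes to Samir's issue by representation.
The 1/4 is divided into 2 equal shares of 1/8 among Ghada, Yasmin.
Ghada is living and takes 1/8.
Yasmin predeceased; the 1/8 allotted to Yasmin's branch passes to Yasmin's issue by representation.
The 1/8 is divided into 2 equal shares of 1/16 among Widad, Amira.
Widad is living and takes 1/16.
Amira is living and takes 1/16.

Amira 1/16; Bashir 1/8; Fahad 1/24; Ghada 1/8; Karim 1/16; Layth 1/16; Maysoon 1/24; Nabil 1/24; Rashida 1/8; Umar 1/4; Widad 1/16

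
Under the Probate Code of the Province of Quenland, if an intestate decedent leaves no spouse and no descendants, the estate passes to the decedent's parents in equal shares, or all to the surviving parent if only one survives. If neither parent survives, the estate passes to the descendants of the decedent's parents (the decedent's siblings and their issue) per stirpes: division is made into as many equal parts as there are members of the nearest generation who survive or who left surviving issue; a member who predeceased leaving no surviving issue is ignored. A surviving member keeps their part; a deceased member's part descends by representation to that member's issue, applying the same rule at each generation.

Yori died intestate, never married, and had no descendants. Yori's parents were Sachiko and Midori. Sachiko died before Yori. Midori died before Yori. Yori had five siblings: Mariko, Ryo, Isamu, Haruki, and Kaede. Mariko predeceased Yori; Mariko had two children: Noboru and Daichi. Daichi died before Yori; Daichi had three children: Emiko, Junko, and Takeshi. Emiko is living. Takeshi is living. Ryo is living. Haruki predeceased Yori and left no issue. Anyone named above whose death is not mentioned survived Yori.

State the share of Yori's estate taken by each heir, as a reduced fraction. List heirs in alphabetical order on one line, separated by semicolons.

Neither parent survives and there are no descendants, so the estate passes to Yori's siblings and their issue per stirpes.
Haruki left no surviving issue, so that branch lapses and is disregarded.
The estate is divided into 4 equal shares of 1/4 among Mariko, Ryo, Isamu, Kaede.
Mariko predeceased; the 1/4 allotted to Mariko's branch passes to Mariko's issue by representation.
The 1/4 is divided into 2 equal shares of 1/8 among Noboru, Daichi.
Noboru is living and takes 1/8.
Daichi predeceased; the 1/8 allotted to Daichi's branch passes to Daichi's issue by representation.
The 1/8 is divided into 3 equal shares of 1/24 among Emiko, Junko, Takeshi.
Emiko is living and takes 1/24.
Junko is living and takes 1/24.
Takeshi is living and takes 1/24.
Ryo is living and takes 1/4.
Isamu is living and takes 1/4.
Kaede is living and takes 1/4.

Emiko 1/24; Isamu 1/4; Junko 1/24; Kaede 1/4; Noboru 1/8; Ryo 1/4; Takeshi 1/24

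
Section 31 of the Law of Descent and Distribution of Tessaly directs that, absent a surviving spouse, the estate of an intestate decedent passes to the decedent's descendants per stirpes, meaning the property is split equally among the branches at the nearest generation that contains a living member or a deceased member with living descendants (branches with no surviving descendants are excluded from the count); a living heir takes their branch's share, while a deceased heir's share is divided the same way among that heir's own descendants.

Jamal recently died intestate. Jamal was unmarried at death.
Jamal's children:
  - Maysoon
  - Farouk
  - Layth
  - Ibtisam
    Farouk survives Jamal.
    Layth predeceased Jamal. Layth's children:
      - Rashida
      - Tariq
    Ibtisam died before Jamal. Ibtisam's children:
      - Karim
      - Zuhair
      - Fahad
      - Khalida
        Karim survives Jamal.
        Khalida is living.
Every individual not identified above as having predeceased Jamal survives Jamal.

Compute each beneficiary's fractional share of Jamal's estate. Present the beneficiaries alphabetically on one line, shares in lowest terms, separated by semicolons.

There is no surviving spouse, so the entire estate passes to Jamal's descendants per stirpes.
The estate is divided into 4 equal shares of 1/4 among Maysoon, Farouk, Layth, Ibtisam.
Maysoon is living and takes 1/4.
Farouk is living and takes 1/4.
Layth predeceased; the 1/4 allotted to Layth's branch passes to Layth's issue by representation.
The 1/4 is divided into 2 equal shares of 1/8 among Rashida, Tariq.
Rashida is living and takes 1/8.
Tariq is living and takes 1/8.
Ibtisam predeceased; the 1/4 allotted to Ibtisam's branch passes to Ibtisam's issue by representation.
The 1/4 is divided into 4 equal shares of 1/16 among Karim, Zuhair, Fahad, Khalida.
Karim is living and takes 1/16.
Zuhair is living and takes 1/16.
Fahad is living and takes 1/16.
Khalida is living and takes 1/16.

Fahad 1/16; Farouk 1/4; Karim 1/16; Khalida 1/16; Maysoon 1/4; Rashida 1/8; Tariq 1/8; Zuhair 1/16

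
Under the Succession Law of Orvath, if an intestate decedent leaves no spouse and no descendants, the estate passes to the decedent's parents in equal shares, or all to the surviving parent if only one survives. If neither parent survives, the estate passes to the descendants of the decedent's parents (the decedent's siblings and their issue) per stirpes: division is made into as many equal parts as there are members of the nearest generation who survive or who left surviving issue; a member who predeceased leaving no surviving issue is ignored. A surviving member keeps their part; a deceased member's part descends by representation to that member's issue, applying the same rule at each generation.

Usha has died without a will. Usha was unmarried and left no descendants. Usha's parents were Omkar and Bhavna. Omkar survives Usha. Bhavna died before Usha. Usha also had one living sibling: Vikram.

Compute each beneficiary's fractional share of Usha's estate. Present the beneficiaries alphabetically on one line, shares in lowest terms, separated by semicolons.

Omkar 1

Only one parent, Omkar, survives, so Omkar takes the entire estate. The siblings take nothing because a surviving parent has priority.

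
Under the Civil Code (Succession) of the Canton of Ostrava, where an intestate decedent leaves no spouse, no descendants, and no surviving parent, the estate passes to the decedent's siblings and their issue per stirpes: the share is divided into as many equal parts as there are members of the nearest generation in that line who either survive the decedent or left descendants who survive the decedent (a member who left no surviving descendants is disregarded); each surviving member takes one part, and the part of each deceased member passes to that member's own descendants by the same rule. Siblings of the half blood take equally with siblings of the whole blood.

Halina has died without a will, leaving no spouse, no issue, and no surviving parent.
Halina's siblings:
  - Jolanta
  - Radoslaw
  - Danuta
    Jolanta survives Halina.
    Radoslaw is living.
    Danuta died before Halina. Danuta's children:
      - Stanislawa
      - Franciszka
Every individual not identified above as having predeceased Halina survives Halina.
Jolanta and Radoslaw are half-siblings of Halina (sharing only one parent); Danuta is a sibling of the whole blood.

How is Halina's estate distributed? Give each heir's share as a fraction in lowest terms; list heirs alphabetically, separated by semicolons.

No spouse, descendants, or parent survives, so the estate passes to Halina's siblings per stirpes.
Half-blood and whole-blood siblings take equally under the stated rule.
The estate is divided into 3 equal shares of 1/3 among Jolanta, Radoslaw, Danuta.
Jolanta is living and takes 1/3.
Radoslaw is living and takes 1/3.
Danuta predeceased; the 1/3 allotted to Danuta's branch passes to Danuta's issue by representation.
The 1/3 is divided into 2 equal shares of 1/6 among Stanislawa, Franciszka.
Stanislawa is living and takes 1/6.
Franciszka is living and takes 1/6.

Franciszka 1/6; Jolanta 1/3; Radoslaw 1/3; Stanislawa 1/6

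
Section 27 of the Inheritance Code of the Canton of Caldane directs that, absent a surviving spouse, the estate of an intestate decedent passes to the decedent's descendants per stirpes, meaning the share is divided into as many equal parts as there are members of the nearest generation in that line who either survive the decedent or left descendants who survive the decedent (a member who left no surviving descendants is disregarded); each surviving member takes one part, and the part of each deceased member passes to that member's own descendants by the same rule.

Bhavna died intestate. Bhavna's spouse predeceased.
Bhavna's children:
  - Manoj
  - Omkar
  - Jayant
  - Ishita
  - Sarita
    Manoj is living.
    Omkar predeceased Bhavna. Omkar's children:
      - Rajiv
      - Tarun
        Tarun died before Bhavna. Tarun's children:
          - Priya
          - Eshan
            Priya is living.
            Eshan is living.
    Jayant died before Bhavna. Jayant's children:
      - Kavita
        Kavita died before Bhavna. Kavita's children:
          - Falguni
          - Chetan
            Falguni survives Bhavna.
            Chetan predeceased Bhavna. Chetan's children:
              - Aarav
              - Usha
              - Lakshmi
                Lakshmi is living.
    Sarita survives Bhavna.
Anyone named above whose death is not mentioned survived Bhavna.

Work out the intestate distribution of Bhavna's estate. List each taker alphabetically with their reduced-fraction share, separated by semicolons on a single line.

There is no surviving spouse, so the entire estate passes to Bhavna's descendants per stirpes.
The estate is divided into 5 equal shares of 1/5 among Manoj, Omkar, Jayant, Ishita, Sarita.
Manoj is living and takes 1/5.
Omkar predeceased; the 1/5 allotted to Omkar's branch passes to Omkar's issue by representation.
The 1/5 is divided into 2 equal shares of 1/10 among Rajiv, Tarun.
Rajiv is living and takes 1/10.
Tarun predeceased; the 1/10 allotted to Tarun's branch passes to Tarun's issue by representation.
The 1/10 is divided into 2 equal shares of 1/20 among Priya, Eshan.
Priya is living and takes 1/20.
Eshan is living and takes 1/20.
Jayant predeceased; the 1/5 allotted to Jayant's branch passes to Jayant's issue by representation.
Kavita's line is the sole branch at this level, so the full 1/5 passes to Kavita's issue by representation.
The 1/5 is divided into 2 equal shares of 1/10 among Falguni, Chetan.
Falguni is living and takes 1/10.
Chetan predeceased; the 1/10 allotted to Chetan's branch passes to Chetan's issue by representation.
The 1/10 is divided into 3 equal shares of 1/30 among Aarav, Usha, Lakshmi.
Aarav is living and takes 1/30.
Usha is living and takes 1/30.
Lakshmi is living and takes 1/30.
Ishita is living and takes 1/5.
Sarita is living and takes 1/5.

Aarav 1/30; Eshan 1/20; Falguni 1/10; Ishita 1/5; Lakshmi 1/30; Manoj 1/5; Priya 1/20; Rajiv 1/10; Sarita 1/5; Usha 1/30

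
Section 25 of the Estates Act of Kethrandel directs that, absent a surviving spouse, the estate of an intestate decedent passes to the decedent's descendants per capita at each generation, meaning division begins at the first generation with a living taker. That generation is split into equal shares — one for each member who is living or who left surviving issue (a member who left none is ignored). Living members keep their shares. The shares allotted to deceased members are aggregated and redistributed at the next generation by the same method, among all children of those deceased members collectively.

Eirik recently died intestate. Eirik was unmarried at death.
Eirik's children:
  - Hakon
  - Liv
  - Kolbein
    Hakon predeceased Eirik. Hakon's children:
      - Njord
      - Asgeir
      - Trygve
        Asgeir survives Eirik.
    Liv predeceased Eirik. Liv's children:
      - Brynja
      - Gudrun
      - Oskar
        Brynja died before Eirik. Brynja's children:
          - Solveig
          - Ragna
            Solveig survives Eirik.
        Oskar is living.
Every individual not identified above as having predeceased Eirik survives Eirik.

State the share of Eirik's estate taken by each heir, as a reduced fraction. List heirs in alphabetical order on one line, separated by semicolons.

There is no surviving spouse, so the entire estate passes to Eirik's descendants per capita at each generation.
At generation 1 (Hakon, Liv, Kolbein) there are 3 shares of (1)/3 = 1/3 each.
Living: Kolbein — each takes 1/3.
Deceased: Hakon and Liv. Their combined 2/3 is pooled and carried to generation 2.
At generation 2 (Njord, Asgeir, Trygve, Brynja, Gudrun, Oskar) there are 6 shares of (2/3)/6 = 1/9 each.
Living: Njord, Asgeir, Trygve, Gudrun, and Oskar — each takes 1/9.
Deceased: Brynja. That 1/9 share is carried to generation 3.
At generation 3 (Solveig, Ragna) there are 2 shares of (1/9)/2 = 1/18 each.
Living: Solveig and Ragna — each takes 1/18.

Asgeir 1/9; Gudrun 1/9; Kolbein 1/3; Njord 1/9; Oskar 1/9; Ragna 1/18; Solveig 1/18; Trygve 1/9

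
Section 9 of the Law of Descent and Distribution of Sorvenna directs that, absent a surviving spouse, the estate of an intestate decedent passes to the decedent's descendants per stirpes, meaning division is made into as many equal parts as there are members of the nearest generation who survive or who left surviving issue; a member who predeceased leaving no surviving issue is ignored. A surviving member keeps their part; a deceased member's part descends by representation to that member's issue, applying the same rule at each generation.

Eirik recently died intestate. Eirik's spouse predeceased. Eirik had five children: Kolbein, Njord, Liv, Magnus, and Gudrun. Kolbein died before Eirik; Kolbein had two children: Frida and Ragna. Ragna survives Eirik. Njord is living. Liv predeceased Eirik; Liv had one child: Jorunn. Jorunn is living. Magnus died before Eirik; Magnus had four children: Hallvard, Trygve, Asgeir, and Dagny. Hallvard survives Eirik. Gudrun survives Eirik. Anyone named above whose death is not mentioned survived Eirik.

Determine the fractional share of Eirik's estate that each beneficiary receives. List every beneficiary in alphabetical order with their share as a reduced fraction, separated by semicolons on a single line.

Asgeir 1/20; Dagny 1/20; Frida 1/10; Gudrun 1/5; Hallvard 1/20; Jorunn 1/5; Njord 1/5; Ragna 1/10; Trygve 1/20

There is no surviving spouse, so the entire estate passes to Eirik's descendants per stirpes.
The estate is divided into 5 equal shares of 1/5 among Kolbein, Njord, Liv, Magnus, Gudrun.
Kolbein predeceased; the 1/5 allotted to Kolbein's branch passes to Kolbein's issue by representation.
The 1/5 is divided into 2 equal shares of 1/10 among Frida, Ragna.
Frida is living and takes 1/10.
Ragna is living and takes 1/10.
Njord is living and takes 1/5.
Liv predeceased; the 1/5 allotted to Liv's branch passes to Liv's issue by representation.
Jorunn is the sole taker at this level and receives the full 1/5.
Magnus predeceased; the 1/5 allotted to Magnus's branch passes to Magnus's issue by representation.
The 1/5 is divided into 4 equal shares of 1/20 among Hallvard, Trygve, Asgeir, Dagny.
Hallvard is living and takes 1/20.
Trygve is living and takes 1/20.
Asgeir is living and takes 1/20.
Dagny is living and takes 1/20.
Gudrun is living and takes 1/5.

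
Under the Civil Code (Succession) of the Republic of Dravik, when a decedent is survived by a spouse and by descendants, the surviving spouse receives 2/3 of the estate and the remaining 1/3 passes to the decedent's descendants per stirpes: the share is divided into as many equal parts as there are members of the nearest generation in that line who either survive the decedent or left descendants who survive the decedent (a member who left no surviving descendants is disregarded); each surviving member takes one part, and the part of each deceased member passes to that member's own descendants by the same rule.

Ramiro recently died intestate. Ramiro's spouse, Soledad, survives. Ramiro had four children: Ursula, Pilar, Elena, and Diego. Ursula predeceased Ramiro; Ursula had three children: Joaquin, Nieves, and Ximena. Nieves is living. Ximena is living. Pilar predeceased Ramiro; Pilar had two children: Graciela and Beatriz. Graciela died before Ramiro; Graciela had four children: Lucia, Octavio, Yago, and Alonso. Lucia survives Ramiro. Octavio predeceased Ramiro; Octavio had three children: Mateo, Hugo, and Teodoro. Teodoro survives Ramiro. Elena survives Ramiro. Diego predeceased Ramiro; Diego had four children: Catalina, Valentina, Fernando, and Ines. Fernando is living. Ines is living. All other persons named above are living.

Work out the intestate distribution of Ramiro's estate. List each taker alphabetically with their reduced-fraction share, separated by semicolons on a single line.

Soledad, as surviving spouse, takes 2/3.
The remaining 1/3 passes to Ramiro's descendants per stirpes.
The 1/3 is divided into 4 equal shares of 1/12 among Ursula, Pilar, Elena, Diego.
Ursula predeceased; the 1/12 allotted to Ursula's branch passes to Ursula's issue by representation.
The 1/12 is divided into 3 equal shares of 1/36 among Joaquin, Nieves, Ximena.
Joaquin is living and takes 1/36.
Nieves is living and takes 1/36.
Ximena is living and takes 1/36.
Pilar predeceased; the 1/12 allotted to Pilar's branch passes to Pilar's issue by representation.
The 1/12 is divided into 2 equal shares of 1/24 among Graciela, Beatriz.
Graciela predeceased; the 1/24 allotted to Graciela's branch passes to Graciela's issue by representation.
The 1/24 is divided into 4 equal shares of 1/96 among Lucia, Octavio, Yago, Alonso.
Lucia is living and takes 1/96.
Octavio predeceased; the 1/96 allotted to Octavio's branch passes to Octavio's issue by representation.
The 1/96 is divided into 3 equal shares of 1/288 among Mateo, Hugo, Teodoro.
Mateo is living and takes 1/288.
Hugo is living and takes 1/288.
Teodoro is living and takes 1/288.
Yago is living and takes 1/96.
Alonso is living and takes 1/96.
Beatriz is living and takes 1/24.
Elena is living and takes 1/12.
Diego predeceased; the 1/12 allotted to Diego's branch passes to Diego's issue by representation.
The 1/12 is divided into 4 equal shares of 1/48 among Catalina, Valentina, Fernando, Ines.
Catalina is living and takes 1/48.
Valentina is living and takes 1/48.
Fernando is living and takes 1/48.
Ines is living and takes 1/48.

Alonso 1/96; Beatriz 1/24; Catalina 1/48; Elena 1/12; Fernando 1/48; Hugo 1/288; Ines 1/48; Joaquin 1/36; Lucia 1/96; Mateo 1/288; Nieves 1/36; Soledad 2/3; Teodoro 1/288; Valentina 1/48; Ximena 1/36; Yago 1/96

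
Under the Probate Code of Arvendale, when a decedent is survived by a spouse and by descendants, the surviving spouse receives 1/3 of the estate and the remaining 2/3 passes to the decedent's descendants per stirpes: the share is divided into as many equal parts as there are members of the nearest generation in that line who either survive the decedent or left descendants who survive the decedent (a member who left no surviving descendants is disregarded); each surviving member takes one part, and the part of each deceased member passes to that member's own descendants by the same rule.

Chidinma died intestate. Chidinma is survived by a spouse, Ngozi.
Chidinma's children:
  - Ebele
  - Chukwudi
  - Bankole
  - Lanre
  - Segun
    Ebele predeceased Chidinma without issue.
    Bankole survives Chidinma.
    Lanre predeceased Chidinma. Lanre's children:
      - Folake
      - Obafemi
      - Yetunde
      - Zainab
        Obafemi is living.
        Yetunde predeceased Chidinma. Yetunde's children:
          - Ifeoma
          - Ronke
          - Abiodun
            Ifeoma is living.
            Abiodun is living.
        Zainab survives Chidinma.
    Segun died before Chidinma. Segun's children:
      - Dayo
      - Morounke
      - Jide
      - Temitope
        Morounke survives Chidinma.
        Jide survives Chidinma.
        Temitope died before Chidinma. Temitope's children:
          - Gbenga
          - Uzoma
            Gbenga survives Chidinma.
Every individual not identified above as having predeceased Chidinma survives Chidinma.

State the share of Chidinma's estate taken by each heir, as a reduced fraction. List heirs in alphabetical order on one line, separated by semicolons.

Ngozi, as surviving spouse, takes 1/3.
The remaining 2/3 passes to Chidinma's descendants per stirpes.
Ebele left no surviving issue, so that branch lapses and is disregarded.
The 2/3 is divided into 4 equal shares of 1/6 among Chukwudi, Bankole, Lanre, Segun.
Chukwudi is living and takes 1/6.
Bankole is living and takes 1/6.
Lanre predeceased; the 1/6 allotted to Lanre's branch passes to Lanre's issue by representation.
The 1/6 is divided into 4 equal shares of 1/24 among Folake, Obafemi, Yetunde, Zainab.
Folake is living and takes 1/24.
Obafemi is living and takes 1/24.
Yetunde predeceased; the 1/24 allotted to Yetunde's branch passes to Yetunde's issue by representation.
The 1/24 is divided into 3 equal shares of 1/72 among Ifeoma, Ronke, Abiodun.
Ifeoma is living and takes 1/72.
Ronke is living and takes 1/72.
Abiodun is living and takes 1/72.
Zainab is living and takes 1/24.
Segun predeceased; the 1/6 allotted to Segun's branch passes to Segun's issue by representation.
The 1/6 is divided into 4 equal shares of 1/24 among Dayo, Morounke, Jide, Temitope.
Dayo is living and takes 1/24.
Morounke is living and takes 1/24.
Jide is living and takes 1/24.
Temitope predeceased; the 1/24 allotted to Temitope's branch passes to Temitope's issue by representation.
The 1/24 is divided into 2 equal shares of 1/48 among Gbenga, Uzoma.
Gbenga is living and takes 1/48.
Uzoma is living and takes 1/48.

Abiodun 1/72; Bankole 1/6; Chukwudi 1/6; Dayo 1/24; Folake 1/24; Gbenga 1/48; Ifeoma 1/72; Jide 1/24; Morounke 1/24; Ngozi 1/3; Obafemi 1/24; Ronke 1/72; Uzoma 1/48; Zainab 1/24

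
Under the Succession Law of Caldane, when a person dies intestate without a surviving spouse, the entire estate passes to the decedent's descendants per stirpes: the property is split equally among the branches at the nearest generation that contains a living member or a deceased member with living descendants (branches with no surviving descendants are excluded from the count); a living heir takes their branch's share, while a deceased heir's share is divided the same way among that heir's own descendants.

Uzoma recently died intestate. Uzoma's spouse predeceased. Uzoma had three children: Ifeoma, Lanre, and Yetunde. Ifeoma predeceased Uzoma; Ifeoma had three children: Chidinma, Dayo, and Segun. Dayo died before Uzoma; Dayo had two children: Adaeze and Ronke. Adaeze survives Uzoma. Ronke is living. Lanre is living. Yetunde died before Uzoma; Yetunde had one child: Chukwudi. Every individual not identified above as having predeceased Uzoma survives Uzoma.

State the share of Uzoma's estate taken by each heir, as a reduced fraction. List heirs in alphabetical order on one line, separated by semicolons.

Adaeze 1/18; Chidinma 1/9; Chukwudi 1/3; Lanre 1/3; Ronke 1/18; Segun 1/9

There is no surviving spouse, so the entire estate passes to Uzoma's descendants per stirpes.
The estate is divided into 3 equal shares of 1/3 among Ifeoma, Lanre, Yetunde.
Ifeoma predeceased; the 1/3 allotted to Ifeoma's branch passes to Ifeoma's issue by representation.
The 1/3 is divided into 3 equal shares of 1/9 among Chidinma, Dayo, Segun.
Chidinma is living and takes 1/9.
Dayo predeceased; the 1/9 allotted to Dayo's branch passes to Dayo's issue by representation.
The 1/9 is divided into 2 equal shares of 1/18 among Adaeze, Ronke.
Adaeze is living and takes 1/18.
Ronke is living and takes 1/18.
Segun is living and takes 1/9.
Lanre is living and takes 1/3.
Yetunde predeceased; the 1/3 allotted to Yetunde's branch passes to Yetunde's issue by representation.
Chukwudi is the sole taker at this level and receives the full 1/3.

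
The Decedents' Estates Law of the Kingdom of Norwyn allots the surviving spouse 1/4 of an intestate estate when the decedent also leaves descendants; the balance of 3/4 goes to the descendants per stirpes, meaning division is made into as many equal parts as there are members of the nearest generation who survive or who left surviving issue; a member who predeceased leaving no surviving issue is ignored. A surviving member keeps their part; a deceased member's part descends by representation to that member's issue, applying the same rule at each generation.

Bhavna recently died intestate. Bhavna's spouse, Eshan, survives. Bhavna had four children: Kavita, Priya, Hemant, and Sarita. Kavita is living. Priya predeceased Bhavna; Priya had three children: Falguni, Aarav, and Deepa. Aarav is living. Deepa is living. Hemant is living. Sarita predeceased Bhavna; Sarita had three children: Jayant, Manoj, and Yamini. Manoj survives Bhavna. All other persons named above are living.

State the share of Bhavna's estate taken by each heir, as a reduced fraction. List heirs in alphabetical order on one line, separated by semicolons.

Eshan, as surviving spouse, takes 1/4.
The remaining 3/4 passes to Bhavna's descendants per stirpes.
The 3/4 is divided into 4 equal shares of 3/16 among Kavita, Priya, Hemant, Sarita.
Kavita is living and takes 3/16.
Priya predeceased; the 3/16 allotted to Priya's branch passes to Priya's issue by representation.
The 3/16 is divided into 3 equal shares of 1/16 among Falguni, Aarav, Deepa.
Falguni is living and takes 1/16.
Aarav is living and takes 1/16.
Deepa is living and takes 1/16.
Hemant is living and takes 3/16.
Sarita predeceased; the 3/16 allotted to Sarita's branch passes to Sarita's issue by representation.
The 3/16 is divided into 3 equal shares of 1/16 among Jayant, Manoj, Yamini.
Jayant is living and takes 1/16.
Manoj is living and takes 1/16.
Yamini is living and takes 1/16.

Aarav 1/16; Deepa 1/16; Eshan 1/4; Falguni 1/16; Hemant 3/16; Jayant 1/16; Kavita 3/16; Manoj 1/16; Yamini 1/16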